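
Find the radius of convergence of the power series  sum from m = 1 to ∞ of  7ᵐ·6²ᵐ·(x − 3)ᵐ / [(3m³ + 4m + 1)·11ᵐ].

R = 11/252

By the ratio test, |a_{m+1}/a_m| = [(3m³ + 4m + 1)/(3(m+1)³ + 4(m+1) + 1)] · 7·36/11 → 252/11.
The series converges when 252/11 · |x − 3| < 1, giving R = 11/252.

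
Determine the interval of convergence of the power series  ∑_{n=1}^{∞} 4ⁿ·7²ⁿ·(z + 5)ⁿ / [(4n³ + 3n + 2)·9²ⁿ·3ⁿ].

[-1223/196, -737/196]

By the ratio test, |a_{n+1}/a_n| = [(4n³ + 3n + 2)/(4(n+1)³ + 3(n+1) + 2)] · 4·49/(81·3) → 196/243.
The series converges when 196/243 · |z + 5| < 1, giving R = 243/196.
Check z = -737/196: the terms are on the order of 1/n³, so the series converges absolutely by comparison with the p-series (p = 3 > 1).
Endpoint z = -1223/196: the terms are on the order of 1/n³, so the series converges absolutely by comparison with the p-series (p = 3 > 1).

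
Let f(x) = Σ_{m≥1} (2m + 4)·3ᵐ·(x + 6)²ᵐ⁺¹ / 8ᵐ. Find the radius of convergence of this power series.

R = 2√6/3

Ratio test: |a_{m+1}/a_m| = [(2(m+1) + 4)/(2m + 4)] · 3/8 → 3/8 as m → ∞.
Successive powers of (x + 6) differ by 2, so the series converges when |x + 6|² · 3/8 < 1, i.e. |x + 6| < √(8/3). So R = 2√6/3.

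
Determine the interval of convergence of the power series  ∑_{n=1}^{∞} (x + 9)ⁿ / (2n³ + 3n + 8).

[-10, -8]

The ratio of consecutive coefficients is (2n³ + 3n + 8)/(2(n+1)³ + 3(n+1) + 8) → 1.
Hence R = 1.
When x = -8, absolute convergence follows by limit comparison with Σ 1/n³.
When x = -10, the terms are on the order of 1/n³, so the series converges absolutely by comparison with the p-series (p = 3 > 1).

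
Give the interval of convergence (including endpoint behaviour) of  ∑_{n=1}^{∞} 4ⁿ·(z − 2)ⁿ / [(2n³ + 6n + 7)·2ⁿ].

Apply the ratio test: |a_{n+1}| / |a_n| = [(2n³ + 6n + 7)/(2(n+1)³ + 6(n+1) + 7)] · 4/2, which tends to 2 as n → ∞.
Convergence for |z − 2| · 2 < 1, i.e. |z − 2| < 1/2. So R = 1/2.
At z = 5/2: absolute convergence follows by limit comparison with Σ 1/n³.
Check z = 3/2: absolute convergence follows by limit comparison with Σ 1/n³.

[3/2, 5/2]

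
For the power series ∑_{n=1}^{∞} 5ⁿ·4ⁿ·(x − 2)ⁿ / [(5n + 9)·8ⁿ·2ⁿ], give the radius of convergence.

R = 4/5

Apply the ratio test: |a_{n+1}| / |a_n| = [(5n + 9)/(5(n+1) + 9)] · 5·4/(8·2), which tends to 5/4 as n → ∞.
Thus R = 1/(5/4) = 4/5.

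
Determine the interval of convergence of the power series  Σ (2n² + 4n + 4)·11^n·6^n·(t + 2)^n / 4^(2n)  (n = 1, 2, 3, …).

By the ratio test, |a_{n+1}/a_n| = [(2(n+1)² + 4(n+1) + 4)/(2n² + 4n + 4)] · 11·6/16 → 33/8.
The series converges when 33/8 · |t + 2| < 1, giving R = 8/33.
At t = -58/33: the terms have absolute value of order n², which does not tend to 0, so the series diverges by the divergence test.
When t = -74/33, the terms do not tend to 0, so the series diverges.

(-74/33, -58/33)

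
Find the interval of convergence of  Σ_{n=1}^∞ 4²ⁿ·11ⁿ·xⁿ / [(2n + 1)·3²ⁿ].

Ratio test: |a_{n+1}/a_n| = [(2n + 1)/(2(n+1) + 1)] · 16·11/9 → 176/9 as n → ∞.
Convergence for |x| · 176/9 < 1, i.e. |x| < 9/176. So R = 9/176.
When x = 9/176, the terms are asymptotic to a nonzero constant times 1/n, so the series diverges by limit comparison with Σ 1/n.
At x = -9/176: the terms alternate in sign and decrease monotonically to 0 in absolute value (size ~ c/n), so the alternating series test gives convergence.

[-9/176, 9/176)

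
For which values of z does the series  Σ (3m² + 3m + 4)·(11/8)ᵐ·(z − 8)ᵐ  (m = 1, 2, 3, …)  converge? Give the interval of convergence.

(80/11, 96/11)

By the ratio test, |a_{m+1}/a_m| = [(3(m+1)² + 3(m+1) + 4)/(3m² + 3m + 4)] · 11/8 → 11/8.
The series converges when 11/8 · |z − 8| < 1, giving R = 8/11.
At z = 96/11: the terms have absolute value of order m², which does not tend to 0, so the series diverges by the divergence test.
Endpoint z = 80/11: the terms do not tend to 0, so the series diverges.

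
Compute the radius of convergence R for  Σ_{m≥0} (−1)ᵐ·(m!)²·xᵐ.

Ratio test: |a_{m+1}/a_m| = (m+1)² → ∞ as m → ∞.
Since the ratio → ∞, the series diverges for every x ≠ 0, and R = 0.

R = 0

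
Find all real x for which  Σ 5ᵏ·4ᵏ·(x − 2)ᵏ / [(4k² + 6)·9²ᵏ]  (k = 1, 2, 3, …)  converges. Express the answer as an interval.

[-41/20, 121/20]

The ratio of consecutive coefficients is [(4k² + 6)/(4(k+1)² + 6)] · 5·4/81 → 20/81.
Thus R = 1/(20/81) = 81/20.
At x = 121/20: the series is dominated by a constant times Σ 1/k², which converges (p = 2 > 1).
Check x = -41/20: the terms are on the order of 1/k², so the series converges absolutely by comparison with the p-series (p = 2 > 1).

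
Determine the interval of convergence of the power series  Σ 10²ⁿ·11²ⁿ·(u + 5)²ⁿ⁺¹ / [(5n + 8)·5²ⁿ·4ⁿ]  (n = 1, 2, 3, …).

The ratio of consecutive coefficients is [(5n + 8)/(5(n+1) + 8)] · 100·121/(25·4) → 121.
Since the exponent of (u + 5) increases by 2 each term, convergence requires |u + 5|² < 1/121, hence R = 1/11.
When u = -54/11, the terms behave like c/n; limit comparison with the harmonic series gives divergence.
Endpoint u = -56/11: the terms behave like c/n; limit comparison with the harmonic series gives divergence.

(-56/11, -54/11)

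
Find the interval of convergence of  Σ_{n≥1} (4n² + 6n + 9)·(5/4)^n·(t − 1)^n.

(1/5, 9/5)

Apply the ratio test: |a_{n+1}| / |a_n| = [(4(n+1)² + 6(n+1) + 9)/(4n² + 6n + 9)] · 5/4, which tends to 5/4 as n → ∞.
Thus R = 1/(5/4) = 4/5.
Check t = 9/5: the terms do not tend to 0, so the series diverges.
Check t = 1/5: the terms do not tend to 0, so the series diverges.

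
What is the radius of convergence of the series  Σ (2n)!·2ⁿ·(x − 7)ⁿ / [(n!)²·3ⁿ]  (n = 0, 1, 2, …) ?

The ratio of consecutive coefficients is (2n+1)·(2n+2)/(n+1)² · 2/3 → 8/3.
Hence the series converges for |x − 7| < 1/(8/3) = 3/8, so the radius of convergence is 3/8.

R = 3/8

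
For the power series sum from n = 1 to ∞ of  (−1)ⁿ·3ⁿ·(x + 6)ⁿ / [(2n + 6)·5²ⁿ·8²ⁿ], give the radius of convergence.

R = 1600/3

Apply the ratio test: |a_{n+1}| / |a_n| = [(2n + 6)/(2(n+1) + 6)] · 3/(25·64), which tends to 3/1600 as n → ∞.
Thus R = 1/(3/1600) = 1600/3.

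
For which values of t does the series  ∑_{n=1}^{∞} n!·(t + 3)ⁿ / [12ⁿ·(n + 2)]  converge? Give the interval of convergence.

Ratio test: |a_{n+1}/a_n| = (n+1) · 1/12 · (n + 2)/((n+1) + 2) → ∞ as n → ∞.
Since the ratio → ∞, the series diverges for every t ≠ -3, and R = 0.

{-3}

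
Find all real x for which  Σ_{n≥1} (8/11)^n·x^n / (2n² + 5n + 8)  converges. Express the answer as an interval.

Ratio test: |a_{n+1}/a_n| = [(2n² + 5n + 8)/(2(n+1)² + 5(n+1) + 8)] · 8/11 → 8/11 as n → ∞.
The series converges when 8/11 · |x| < 1, giving R = 11/8.
When x = 11/8, absolute convergence follows by limit comparison with Σ 1/n².
At x = -11/8: the terms are on the order of 1/n², so the series converges absolutely by comparison with the p-series (p = 2 > 1).

[-11/8, 11/8]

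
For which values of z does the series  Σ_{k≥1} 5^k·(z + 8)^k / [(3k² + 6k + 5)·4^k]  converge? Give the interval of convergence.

[-44/5, -36/5]

By the ratio test, |a_{k+1}/a_k| = [(3k² + 6k + 5)/(3(k+1)² + 6(k+1) + 5)] · 5/4 → 5/4.
Convergence for |z + 8| · 5/4 < 1, i.e. |z + 8| < 4/5. So R = 4/5.
At z = -36/5: absolute convergence follows by limit comparison with Σ 1/k².
When z = -44/5, the series is dominated by a constant times Σ 1/k², which converges (p = 2 > 1).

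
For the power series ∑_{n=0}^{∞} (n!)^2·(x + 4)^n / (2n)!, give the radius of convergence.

R = 4

Apply the ratio test: |a_{n+1}| / |a_n| = (n+1)²/[(2n+1)·(2n+2)], which tends to 1/4 as n → ∞.
Convergence for |x + 4| · 1/4 < 1, i.e. |x + 4| < 4. So R = 4.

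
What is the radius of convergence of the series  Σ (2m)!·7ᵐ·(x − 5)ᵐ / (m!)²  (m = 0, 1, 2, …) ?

The ratio of consecutive coefficients is (2m+1)·(2m+2)/(m+1)² · 7 → 28.
The series converges when 28 · |x − 5| < 1, giving R = 1/28.

R = 1/28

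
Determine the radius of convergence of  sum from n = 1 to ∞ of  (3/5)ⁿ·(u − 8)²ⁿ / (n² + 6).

R = √15/3

By the ratio test, |a_{n+1}/a_n| = [(n² + 6)/((n+1)² + 6)] · 3/5 → 3/5.
Since the exponent of (u − 8) increases by 2 each term, convergence requires |u − 8|² < 5/3, hence R = √15/3.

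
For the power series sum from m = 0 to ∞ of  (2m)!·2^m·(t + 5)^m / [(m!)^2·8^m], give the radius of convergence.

R = 1

Ratio test: |a_{m+1}/a_m| = (2m+1)·(2m+2)/(m+1)² · 2/8 → 1 as m → ∞.
Convergence for |t + 5| < 1, so R = 1.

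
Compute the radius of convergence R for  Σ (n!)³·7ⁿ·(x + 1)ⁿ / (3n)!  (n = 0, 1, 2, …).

R = 27/7

By the ratio test, |a_{n+1}/a_n| = (n+1)³/[(3n+1)·(3n+2)·(3n+3)] · 7 → 7/27.
Convergence for |x + 1| · 7/27 < 1, i.e. |x + 1| < 27/7. So R = 27/7.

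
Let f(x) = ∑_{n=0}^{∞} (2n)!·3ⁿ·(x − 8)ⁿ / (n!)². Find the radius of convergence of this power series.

R = 1/12

Apply the ratio test: |a_{n+1}| / |a_n| = (2n+1)·(2n+2)/(n+1)² · 3, which tends to 12 as n → ∞.
The series converges when 12 · |x − 8| < 1, giving R = 1/12.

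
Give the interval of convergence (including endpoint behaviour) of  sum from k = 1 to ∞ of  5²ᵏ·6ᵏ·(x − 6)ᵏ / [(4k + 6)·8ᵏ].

[446/75, 454/75)

Apply the ratio test: |a_{k+1}| / |a_k| = [(4k + 6)/(4(k+1) + 6)] · 25·6/8, which tends to 75/4 as k → ∞.
The series converges when 75/4 · |x − 6| < 1, giving R = 4/75.
Endpoint x = 454/75: the terms behave like c/k; limit comparison with the harmonic series gives divergence.
At x = 446/75: the terms alternate in sign and decrease monotonically to 0 in absolute value (size ~ c/k), so the alternating series test gives convergence.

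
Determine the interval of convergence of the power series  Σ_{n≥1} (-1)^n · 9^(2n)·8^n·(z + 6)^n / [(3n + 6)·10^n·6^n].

(-329/54, -319/54]

Ratio test: |a_{n+1}/a_n| = [(3n + 6)/(3(n+1) + 6)] · 81·8/(10·6) → 54/5 as n → ∞.
Convergence for |z + 6| · 54/5 < 1, i.e. |z + 6| < 5/54. So R = 5/54.
Endpoint z = -319/54: an alternating series whose terms decrease to 0 in absolute value, so it converges by the Leibniz criterion.
At z = -329/54: the terms are asymptotic to a nonzero constant times 1/n, so the series diverges by limit comparison with Σ 1/n.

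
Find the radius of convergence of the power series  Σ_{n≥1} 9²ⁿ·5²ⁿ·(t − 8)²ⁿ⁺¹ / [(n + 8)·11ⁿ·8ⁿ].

R = 2√22/45

The ratio of consecutive coefficients is [(n + 8)/((n+1) + 8)] · 81·25/(11·8) → 2025/88.
Since the exponent of (t − 8) increases by 2 each term, convergence requires |t − 8|² < 88/2025, hence R = 2√22/45.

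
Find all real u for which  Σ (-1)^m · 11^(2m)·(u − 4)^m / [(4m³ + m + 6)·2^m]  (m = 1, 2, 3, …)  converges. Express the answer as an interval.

The ratio of consecutive coefficients is [(4m³ + m + 6)/(4(m+1)³ + (m+1) + 6)] · 121/2 → 121/2.
Hence the series converges for |u − 4| < 1/(121/2) = 2/121, so the radius of convergence is 2/121.
Endpoint u = 486/121: the series is dominated by a constant times Σ 1/m³, which converges (p = 3 > 1).
Endpoint u = 482/121: absolute convergence follows by limit comparison with Σ 1/m³.

[482/121, 486/121]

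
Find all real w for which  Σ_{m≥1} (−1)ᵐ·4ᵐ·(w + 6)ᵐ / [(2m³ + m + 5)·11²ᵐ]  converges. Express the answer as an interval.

[-145/4, 97/4]

Ratio test: |a_{m+1}/a_m| = [(2m³ + m + 5)/(2(m+1)³ + (m+1) + 5)] · 4/121 → 4/121 as m → ∞.
Hence the series converges for |w + 6| < 1/(4/121) = 121/4, so the radius of convergence is 121/4.
At w = 97/4: the series is dominated by a constant times Σ 1/m³, which converges (p = 3 > 1).
Endpoint w = -145/4: absolute convergence follows by limit comparison with Σ 1/m³.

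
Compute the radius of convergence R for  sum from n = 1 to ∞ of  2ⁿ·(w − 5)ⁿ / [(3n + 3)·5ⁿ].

Ratio test: |a_{n+1}/a_n| = [(3n + 3)/(3(n+1) + 3)] · 2/5 → 2/5 as n → ∞.
Convergence for |w − 5| · 2/5 < 1, i.e. |w − 5| < 5/2. So R = 5/2.

R = 5/2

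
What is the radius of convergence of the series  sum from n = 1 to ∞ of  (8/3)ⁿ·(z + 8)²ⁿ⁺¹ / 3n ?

R = √6/4

Apply the ratio test: |a_{n+1}| / |a_n| = [3n/3(n+1)] · 8/3, which tends to 8/3 as n → ∞.
Successive powers of (z + 8) differ by 2, so the series converges when |z + 8|² · 8/3 < 1, i.e. |z + 8| < √(3/8). So R = √6/4.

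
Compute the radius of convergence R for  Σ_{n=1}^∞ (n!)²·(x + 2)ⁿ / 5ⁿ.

R = 0

By the ratio test, |a_{n+1}/a_n| = (n+1)² · 1/5 → ∞.
The ratio grows without bound, so the series diverges whenever (x + 2) ≠ 0; it converges only at x = -2. R = 0.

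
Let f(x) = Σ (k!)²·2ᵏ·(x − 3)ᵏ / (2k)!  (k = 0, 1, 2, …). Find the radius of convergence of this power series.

The ratio of consecutive coefficients is (k+1)²/[(2k+1)·(2k+2)] · 2 → 1/2.
Hence the series converges for |x − 3| < 1/(1/2) = 2, so the radius of convergence is 2.

R = 2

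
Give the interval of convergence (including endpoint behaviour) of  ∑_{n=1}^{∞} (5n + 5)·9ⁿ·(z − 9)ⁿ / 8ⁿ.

(73/9, 89/9)

Apply the ratio test: |a_{n+1}| / |a_n| = [(5(n+1) + 5)/(5n + 5)] · 9/8, which tends to 9/8 as n → ∞.
The series converges when 9/8 · |z − 9| < 1, giving R = 8/9.
When z = 89/9, the terms have absolute value of order n, which does not tend to 0, so the series diverges by the divergence test.
Endpoint z = 73/9: the n-th term does not approach 0; divergence by the term test.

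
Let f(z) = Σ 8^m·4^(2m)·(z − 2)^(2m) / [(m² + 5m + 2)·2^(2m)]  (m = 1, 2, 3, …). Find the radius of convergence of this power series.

R = √2/8

Ratio test: |a_{m+1}/a_m| = [(m² + 5m + 2)/((m+1)² + 5(m+1) + 2)] · 8·16/4 → 32 as m → ∞.
Writing y = (z − 2)², the series in y has radius 1/32, so |z − 2| < √(1/32) and R = √2/8.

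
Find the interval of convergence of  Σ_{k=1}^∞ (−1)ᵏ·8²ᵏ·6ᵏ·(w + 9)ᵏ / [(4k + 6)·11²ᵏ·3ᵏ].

(-1273/128, -1031/128]

Ratio test: |a_{k+1}/a_k| = [(4k + 6)/(4(k+1) + 6)] · 64·6/(121·3) → 128/121 as k → ∞.
The series converges when 128/121 · |w + 9| < 1, giving R = 121/128.
Check w = -1031/128: convergence follows from the alternating series test (terms decrease monotonically to 0).
At w = -1273/128: the terms behave like c/k; limit comparison with the harmonic series gives divergence.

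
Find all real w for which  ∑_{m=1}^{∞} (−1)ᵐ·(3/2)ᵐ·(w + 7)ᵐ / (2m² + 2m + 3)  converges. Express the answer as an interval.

By the ratio test, |a_{m+1}/a_m| = [(2m² + 2m + 3)/(2(m+1)² + 2(m+1) + 3)] · 3/2 → 3/2.
Convergence for |w + 7| · 3/2 < 1, i.e. |w + 7| < 2/3. So R = 2/3.
Check w = -19/3: the terms are on the order of 1/m², so the series converges absolutely by comparison with the p-series (p = 2 > 1).
When w = -23/3, the terms are on the order of 1/m², so the series converges absolutely by comparison with the p-series (p = 2 > 1).

[-23/3, -19/3]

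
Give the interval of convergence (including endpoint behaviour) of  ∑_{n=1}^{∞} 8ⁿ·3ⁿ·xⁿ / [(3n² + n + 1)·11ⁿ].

Apply the ratio test: |a_{n+1}| / |a_n| = [(3n² + n + 1)/(3(n+1)² + (n+1) + 1)] · 8·3/11, which tends to 24/11 as n → ∞.
Thus R = 1/(24/11) = 11/24.
When x = 11/24, the terms are on the order of 1/n², so the series converges absolutely by comparison with the p-series (p = 2 > 1).
When x = -11/24, the series is dominated by a constant times Σ 1/n², which converges (p = 2 > 1).

[-11/24, 11/24]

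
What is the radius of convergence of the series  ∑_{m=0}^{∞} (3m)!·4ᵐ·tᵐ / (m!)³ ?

R = 1/108

By the ratio test, |a_{m+1}/a_m| = (3m+1)·(3m+2)·(3m+3)/(m+1)³ · 4 → 108.
Thus R = 1/(108) = 1/108.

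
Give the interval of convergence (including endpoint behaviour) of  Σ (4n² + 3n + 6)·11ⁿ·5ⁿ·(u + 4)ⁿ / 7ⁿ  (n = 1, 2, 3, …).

The ratio of consecutive coefficients is [(4(n+1)² + 3(n+1) + 6)/(4n² + 3n + 6)] · 11·5/7 → 55/7.
Convergence for |u + 4| · 55/7 < 1, i.e. |u + 4| < 7/55. So R = 7/55.
Check u = -213/55: the terms have absolute value of order n², which does not tend to 0, so the series diverges by the divergence test.
Check u = -227/55: the terms do not tend to 0, so the series diverges.

(-227/55, -213/55)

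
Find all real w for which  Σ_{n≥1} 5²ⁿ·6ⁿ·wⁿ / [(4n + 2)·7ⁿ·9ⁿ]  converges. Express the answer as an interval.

[-21/50, 21/50)

By the ratio test, |a_{n+1}/a_n| = [(4n + 2)/(4(n+1) + 2)] · 25·6/(7·9) → 50/21.
Hence the series converges for |w| < 1/(50/21) = 21/50, so the radius of convergence is 21/50.
Endpoint w = 21/50: comparison with the harmonic series Σ 1/n shows the series diverges.
At w = -21/50: convergence follows from the alternating series test (terms decrease monotonically to 0).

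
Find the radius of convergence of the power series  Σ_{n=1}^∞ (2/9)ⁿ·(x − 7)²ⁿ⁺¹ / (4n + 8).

The ratio of consecutive coefficients is [(4n + 8)/(4(n+1) + 8)] · 2/9 → 2/9.
Writing y = (x − 7)², the series in y has radius 9/2, so |x − 7| < √(9/2) and R = 3√2/2.

R = 3√2/2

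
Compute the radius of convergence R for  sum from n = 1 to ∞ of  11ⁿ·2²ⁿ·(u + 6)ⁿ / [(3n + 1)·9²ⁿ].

R = 81/44

By the ratio test, |a_{n+1}/a_n| = [(3n + 1)/(3(n+1) + 1)] · 11·4/81 → 44/81.
Convergence for |u + 6| · 44/81 < 1, i.e. |u + 6| < 81/44. So R = 81/44.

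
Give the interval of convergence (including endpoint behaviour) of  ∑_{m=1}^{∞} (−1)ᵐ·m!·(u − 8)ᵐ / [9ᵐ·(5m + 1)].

Ratio test: |a_{m+1}/a_m| = (m+1) · 1/9 · (5m + 1)/(5(m+1) + 1) → ∞ as m → ∞.
The ratio grows without bound, so the series diverges whenever (u − 8) ≠ 0; it converges only at u = 8. R = 0.

{8}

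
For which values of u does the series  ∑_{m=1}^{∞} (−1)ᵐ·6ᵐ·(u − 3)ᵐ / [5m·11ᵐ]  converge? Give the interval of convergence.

Ratio test: |a_{m+1}/a_m| = [5m/5(m+1)] · 6/11 → 6/11 as m → ∞.
Hence the series converges for |u − 3| < 1/(6/11) = 11/6, so the radius of convergence is 11/6.
When u = 29/6, the terms alternate in sign and decrease monotonically to 0 in absolute value (size ~ c/m), so the alternating series test gives convergence.
Endpoint u = 7/6: the terms are asymptotic to a nonzero constant times 1/m, so the series diverges by limit comparison with Σ 1/m.

(7/6, 29/6]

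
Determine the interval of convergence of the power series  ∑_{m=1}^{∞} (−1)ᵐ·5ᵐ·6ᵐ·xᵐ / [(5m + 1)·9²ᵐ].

(-27/10, 27/10]

The ratio of consecutive coefficients is [(5m + 1)/(5(m+1) + 1)] · 5·6/81 → 10/27.
Thus R = 1/(10/27) = 27/10.
At x = 27/10: convergence follows from the alternating series test (terms decrease monotonically to 0).
At x = -27/10: comparison with the harmonic series Σ 1/m shows the series diverges.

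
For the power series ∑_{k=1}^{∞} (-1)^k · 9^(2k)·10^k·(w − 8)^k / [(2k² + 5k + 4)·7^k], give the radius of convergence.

Ratio test: |a_{k+1}/a_k| = [(2k² + 5k + 4)/(2(k+1)² + 5(k+1) + 4)] · 81·10/7 → 810/7 as k → ∞.
Thus R = 1/(810/7) = 7/810.

R = 7/810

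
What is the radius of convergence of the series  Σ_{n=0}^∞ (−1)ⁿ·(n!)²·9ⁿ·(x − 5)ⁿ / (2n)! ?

R = 4/9

The ratio of consecutive coefficients is (n+1)²/[(2n+1)·(2n+2)] · 9 → 9/4.
The series converges when 9/4 · |x − 5| < 1, giving R = 4/9.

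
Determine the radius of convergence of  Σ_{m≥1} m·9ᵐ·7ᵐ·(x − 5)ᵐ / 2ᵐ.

By the ratio test, |a_{m+1}/a_m| = [(m+1)/m] · 9·7/2 → 63/2.
Thus R = 1/(63/2) = 2/63.

R = 2/63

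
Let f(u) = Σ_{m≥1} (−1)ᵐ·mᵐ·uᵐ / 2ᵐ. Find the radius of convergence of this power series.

R = 0

Root test: |a_m|^(1/m) = m/2 → ∞.
Since the m-th root of |a_m| is unbounded, the series converges only at u = 0; R = 0.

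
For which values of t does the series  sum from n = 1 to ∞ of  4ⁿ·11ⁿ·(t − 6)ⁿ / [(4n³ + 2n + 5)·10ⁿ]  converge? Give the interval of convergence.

Apply the ratio test: |a_{n+1}| / |a_n| = [(4n³ + 2n + 5)/(4(n+1)³ + 2(n+1) + 5)] · 4·11/10, which tends to 22/5 as n → ∞.
Convergence for |t − 6| · 22/5 < 1, i.e. |t − 6| < 5/22. So R = 5/22.
At t = 137/22: the series is dominated by a constant times Σ 1/n³, which converges (p = 3 > 1).
At t = 127/22: the series is dominated by a constant times Σ 1/n³, which converges (p = 3 > 1).

[127/22, 137/22]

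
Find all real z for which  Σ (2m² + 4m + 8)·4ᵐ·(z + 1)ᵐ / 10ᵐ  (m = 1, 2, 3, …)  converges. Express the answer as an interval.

(-7/2, 3/2)

Apply the ratio test: |a_{m+1}| / |a_m| = [(2(m+1)² + 4(m+1) + 8)/(2m² + 4m + 8)] · 4/10, which tends to 2/5 as m → ∞.
The series converges when 2/5 · |z + 1| < 1, giving R = 5/2.
At z = 3/2: the terms have absolute value of order m², which does not tend to 0, so the series diverges by the divergence test.
When z = -7/2, the terms have absolute value of order m², which does not tend to 0, so the series diverges by the divergence test.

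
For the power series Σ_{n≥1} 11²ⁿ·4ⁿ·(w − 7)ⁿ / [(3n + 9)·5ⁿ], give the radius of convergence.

By the ratio test, |a_{n+1}/a_n| = [(3n + 9)/(3(n+1) + 9)] · 121·4/5 → 484/5.
Thus R = 1/(484/5) = 5/484.

R = 5/484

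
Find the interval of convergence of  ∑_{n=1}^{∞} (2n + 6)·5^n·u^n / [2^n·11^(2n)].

Apply the ratio test: |a_{n+1}| / |a_n| = [(2(n+1) + 6)/(2n + 6)] · 5/(2·121), which tends to 5/242 as n → ∞.
Thus R = 1/(5/242) = 242/5.
Endpoint u = 242/5: the n-th term does not approach 0; divergence by the term test.
At u = -242/5: the terms have absolute value of order n, which does not tend to 0, so the series diverges by the divergence test.

(-242/5, 242/5)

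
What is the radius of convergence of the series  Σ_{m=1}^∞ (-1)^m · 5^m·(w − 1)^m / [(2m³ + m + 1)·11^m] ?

Apply the ratio test: |a_{m+1}| / |a_m| = [(2m³ + m + 1)/(2(m+1)³ + (m+1) + 1)] · 5/11, which tends to 5/11 as m → ∞.
Hence the series converges for |w − 1| < 1/(5/11) = 11/5, so the radius of convergence is 11/5.

R = 11/5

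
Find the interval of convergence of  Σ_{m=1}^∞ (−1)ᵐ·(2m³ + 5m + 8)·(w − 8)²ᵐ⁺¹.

(7, 9)

The ratio of consecutive coefficients is (2(m+1)³ + 5(m+1) + 8)/(2m³ + 5m + 8) → 1.
Successive powers of (w − 8) differ by 2, so the series converges when |w − 8|² · 1 < 1, i.e. |w − 8| < √(1) = 1. So R = 1.
Check w = 9: the m-th term does not approach 0; divergence by the term test.
When w = 7, the terms have absolute value of order m³, which does not tend to 0, so the series diverges by the divergence test.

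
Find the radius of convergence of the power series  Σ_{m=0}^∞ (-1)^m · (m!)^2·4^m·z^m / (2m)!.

R = 1

The ratio of consecutive coefficients is (m+1)²/[(2m+1)·(2m+2)] · 4 → 1.
Hence R = 1.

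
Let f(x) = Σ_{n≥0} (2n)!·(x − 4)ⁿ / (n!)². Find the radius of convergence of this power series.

By the ratio test, |a_{n+1}/a_n| = (2n+1)·(2n+2)/(n+1)² → 4.
The series converges when 4 · |x − 4| < 1, giving R = 1/4.

R = 1/4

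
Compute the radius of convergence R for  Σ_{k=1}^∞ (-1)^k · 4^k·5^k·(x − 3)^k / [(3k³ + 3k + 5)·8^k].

By the ratio test, |a_{k+1}/a_k| = [(3k³ + 3k + 5)/(3(k+1)³ + 3(k+1) + 5)] · 4·5/8 → 5/2.
Convergence for |x − 3| · 5/2 < 1, i.e. |x − 3| < 2/5. So R = 2/5.

R = 2/5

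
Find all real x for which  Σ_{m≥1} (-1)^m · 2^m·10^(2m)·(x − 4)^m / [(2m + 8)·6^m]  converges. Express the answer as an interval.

The ratio of consecutive coefficients is [(2m + 8)/(2(m+1) + 8)] · 2·100/6 → 100/3.
Thus R = 1/(100/3) = 3/100.
When x = 403/100, an alternating series whose terms decrease to 0 in absolute value, so it converges by the Leibniz criterion.
At x = 397/100: the terms behave like c/m; limit comparison with the harmonic series gives divergence.

(397/100, 403/100]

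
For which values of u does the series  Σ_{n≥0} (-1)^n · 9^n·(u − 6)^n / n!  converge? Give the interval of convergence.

The ratio of consecutive coefficients is 9 · 1/(n+1) → 0.
The ratio tends to 0 regardless of u, hence R = ∞.

(−∞, ∞)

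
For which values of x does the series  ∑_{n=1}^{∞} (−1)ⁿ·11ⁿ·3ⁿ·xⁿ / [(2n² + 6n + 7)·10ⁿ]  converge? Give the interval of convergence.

[-10/33, 10/33]

Apply the ratio test: |a_{n+1}| / |a_n| = [(2n² + 6n + 7)/(2(n+1)² + 6(n+1) + 7)] · 11·3/10, which tends to 33/10 as n → ∞.
Thus R = 1/(33/10) = 10/33.
Endpoint x = 10/33: the terms are on the order of 1/n², so the series converges absolutely by comparison with the p-series (p = 2 > 1).
Check x = -10/33: the series is dominated by a constant times Σ 1/n², which converges (p = 2 > 1).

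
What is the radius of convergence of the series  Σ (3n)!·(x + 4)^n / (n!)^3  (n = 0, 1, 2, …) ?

Apply the ratio test: |a_{n+1}| / |a_n| = (3n+1)·(3n+2)·(3n+3)/(n+1)³, which tends to 27 as n → ∞.
Convergence for |x + 4| · 27 < 1, i.e. |x + 4| < 1/27. So R = 1/27.

R = 1/27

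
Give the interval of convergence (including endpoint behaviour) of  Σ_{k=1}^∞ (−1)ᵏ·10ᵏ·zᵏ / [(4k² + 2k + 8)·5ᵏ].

The ratio of consecutive coefficients is [(4k² + 2k + 8)/(4(k+1)² + 2(k+1) + 8)] · 10/5 → 2.
Convergence for |z| · 2 < 1, i.e. |z| < 1/2. So R = 1/2.
At z = 1/2: the series is dominated by a constant times Σ 1/k², which converges (p = 2 > 1).
At z = -1/2: the series is dominated by a constant times Σ 1/k², which converges (p = 2 > 1).

[-1/2, 1/2]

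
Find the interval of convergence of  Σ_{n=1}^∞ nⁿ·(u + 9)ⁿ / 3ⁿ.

{-9}

Root test: |a_n|^(1/n) = n/3 → ∞.
The root grows without bound, so R = 0 (convergence only at u = -9).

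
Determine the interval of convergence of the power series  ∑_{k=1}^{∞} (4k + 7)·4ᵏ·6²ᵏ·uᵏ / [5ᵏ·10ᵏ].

The ratio of consecutive coefficients is [(4(k+1) + 7)/(4k + 7)] · 4·36/(5·10) → 72/25.
The series converges when 72/25 · |u| < 1, giving R = 25/72.
Check u = 25/72: the terms have absolute value of order k, which does not tend to 0, so the series diverges by the divergence test.
Check u = -25/72: the terms do not tend to 0, so the series diverges.

(-25/72, 25/72)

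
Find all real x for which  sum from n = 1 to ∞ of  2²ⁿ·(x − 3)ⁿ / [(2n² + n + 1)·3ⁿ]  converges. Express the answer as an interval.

[9/4, 15/4]

Ratio test: |a_{n+1}/a_n| = [(2n² + n + 1)/(2(n+1)² + (n+1) + 1)] · 4/3 → 4/3 as n → ∞.
Hence the series converges for |x − 3| < 1/(4/3) = 3/4, so the radius of convergence is 3/4.
Endpoint x = 15/4: the terms are on the order of 1/n², so the series converges absolutely by comparison with the p-series (p = 2 > 1).
Endpoint x = 9/4: the series is dominated by a constant times Σ 1/n², which converges (p = 2 > 1).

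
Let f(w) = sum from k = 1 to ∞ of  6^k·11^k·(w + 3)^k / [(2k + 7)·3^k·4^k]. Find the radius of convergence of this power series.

Apply the ratio test: |a_{k+1}| / |a_k| = [(2k + 7)/(2(k+1) + 7)] · 6·11/(3·4), which tends to 11/2 as k → ∞.
Thus R = 1/(11/2) = 2/11.

R = 2/11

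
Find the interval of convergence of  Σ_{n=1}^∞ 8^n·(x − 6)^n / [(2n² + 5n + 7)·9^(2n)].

Apply the ratio test: |a_{n+1}| / |a_n| = [(2n² + 5n + 7)/(2(n+1)² + 5(n+1) + 7)] · 8/81, which tends to 8/81 as n → ∞.
Thus R = 1/(8/81) = 81/8.
At x = 129/8: absolute convergence follows by limit comparison with Σ 1/n².
At x = -33/8: the series is dominated by a constant times Σ 1/n², which converges (p = 2 > 1).

[-33/8, 129/8]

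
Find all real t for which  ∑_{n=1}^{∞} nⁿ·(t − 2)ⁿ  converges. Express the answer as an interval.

Applying the root test, |a_n|^(1/n) = n → ∞.
Since the n-th root of |a_n| is unbounded, the series converges only at t = 2; R = 0.

{2}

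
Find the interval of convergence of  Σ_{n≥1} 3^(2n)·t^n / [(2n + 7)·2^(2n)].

[-4/9, 4/9)

By the ratio test, |a_{n+1}/a_n| = [(2n + 7)/(2(n+1) + 7)] · 9/4 → 9/4.
Hence the series converges for |t| < 1/(9/4) = 4/9, so the radius of convergence is 4/9.
At t = 4/9: the terms are asymptotic to a nonzero constant times 1/n, so the series diverges by limit comparison with Σ 1/n.
Check t = -4/9: an alternating series whose terms decrease to 0 in absolute value, so it converges by the Leibniz criterion.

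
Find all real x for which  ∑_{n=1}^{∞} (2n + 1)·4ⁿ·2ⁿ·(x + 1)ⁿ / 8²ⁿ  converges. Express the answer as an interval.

(-9, 7)

Ratio test: |a_{n+1}/a_n| = [(2(n+1) + 1)/(2n + 1)] · 4·2/64 → 1/8 as n → ∞.
Hence the series converges for |x + 1| < 1/(1/8) = 8, so the radius of convergence is 8.
Endpoint x = 7: the terms have absolute value of order n, which does not tend to 0, so the series diverges by the divergence test.
When x = -9, the terms have absolute value of order n, which does not tend to 0, so the series diverges by the divergence test.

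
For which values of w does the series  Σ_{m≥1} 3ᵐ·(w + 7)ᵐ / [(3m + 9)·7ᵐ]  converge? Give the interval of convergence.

[-28/3, -14/3)

The ratio of consecutive coefficients is [(3m + 9)/(3(m+1) + 9)] · 3/7 → 3/7.
Thus R = 1/(3/7) = 7/3.
Check w = -14/3: comparison with the harmonic series Σ 1/m shows the series diverges.
When w = -28/3, convergence follows from the alternating series test (terms decrease monotonically to 0).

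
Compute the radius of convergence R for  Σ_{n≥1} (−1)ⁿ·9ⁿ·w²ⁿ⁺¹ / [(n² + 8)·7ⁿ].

Apply the ratio test: |a_{n+1}| / |a_n| = [(n² + 8)/((n+1)² + 8)] · 9/7, which tends to 9/7 as n → ∞.
Successive powers of w differ by 2, so the series converges when |w|² · 9/7 < 1, i.e. |w| < √(7/9). So R = √7/3.

R = √7/3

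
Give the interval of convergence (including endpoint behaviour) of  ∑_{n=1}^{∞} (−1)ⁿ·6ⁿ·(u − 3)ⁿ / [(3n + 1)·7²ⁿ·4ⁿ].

Ratio test: |a_{n+1}/a_n| = [(3n + 1)/(3(n+1) + 1)] · 6/(49·4) → 3/98 as n → ∞.
Hence the series converges for |u − 3| < 1/(3/98) = 98/3, so the radius of convergence is 98/3.
Endpoint u = 107/3: an alternating series whose terms decrease to 0 in absolute value, so it converges by the Leibniz criterion.
At u = -89/3: comparison with the harmonic series Σ 1/n shows the series diverges.

(-89/3, 107/3]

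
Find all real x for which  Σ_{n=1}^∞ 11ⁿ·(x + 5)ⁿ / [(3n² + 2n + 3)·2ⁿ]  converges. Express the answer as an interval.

Apply the ratio test: |a_{n+1}| / |a_n| = [(3n² + 2n + 3)/(3(n+1)² + 2(n+1) + 3)] · 11/2, which tends to 11/2 as n → ∞.
Hence the series converges for |x + 5| < 1/(11/2) = 2/11, so the radius of convergence is 2/11.
At x = -53/11: the series is dominated by a constant times Σ 1/n², which converges (p = 2 > 1).
When x = -57/11, the series is dominated by a constant times Σ 1/n², which converges (p = 2 > 1).

[-57/11, -53/11]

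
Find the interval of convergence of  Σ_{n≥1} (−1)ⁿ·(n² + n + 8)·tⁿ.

The ratio of consecutive coefficients is ((n+1)² + (n+1) + 8)/(n² + n + 8) → 1.
Hence R = 1.
At t = 1: the n-th term does not approach 0; divergence by the term test.
When t = -1, the n-th term does not approach 0; divergence by the term test.

(-1, 1)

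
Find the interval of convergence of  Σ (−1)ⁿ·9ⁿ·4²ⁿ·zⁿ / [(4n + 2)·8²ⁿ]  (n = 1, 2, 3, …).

The ratio of consecutive coefficients is [(4n + 2)/(4(n+1) + 2)] · 9·16/64 → 9/4.
The series converges when 9/4 · |z| < 1, giving R = 4/9.
Check z = 4/9: the terms alternate in sign and decrease monotonically to 0 in absolute value (size ~ c/n), so the alternating series test gives convergence.
At z = -4/9: comparison with the harmonic series Σ 1/n shows the series diverges.

(-4/9, 4/9]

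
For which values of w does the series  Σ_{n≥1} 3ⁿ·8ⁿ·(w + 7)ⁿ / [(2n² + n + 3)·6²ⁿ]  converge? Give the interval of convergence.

The ratio of consecutive coefficients is [(2n² + n + 3)/(2(n+1)² + (n+1) + 3)] · 3·8/36 → 2/3.
The series converges when 2/3 · |w + 7| < 1, giving R = 3/2.
At w = -11/2: absolute convergence follows by limit comparison with Σ 1/n².
Check w = -17/2: absolute convergence follows by limit comparison with Σ 1/n².

[-17/2, -11/2]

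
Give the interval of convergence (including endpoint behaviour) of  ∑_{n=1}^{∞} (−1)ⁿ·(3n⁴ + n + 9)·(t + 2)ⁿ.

(-3, -1)

By the ratio test, |a_{n+1}/a_n| = (3(n+1)⁴ + (n+1) + 9)/(3n⁴ + n + 9) → 1.
So the series converges when |t + 2| < 1 and diverges when |t + 2| > 1; R = 1.
When t = -1, the terms have absolute value of order n⁴, which does not tend to 0, so the series diverges by the divergence test.
Endpoint t = -3: the terms have absolute value of order n⁴, which does not tend to 0, so the series diverges by the divergence test.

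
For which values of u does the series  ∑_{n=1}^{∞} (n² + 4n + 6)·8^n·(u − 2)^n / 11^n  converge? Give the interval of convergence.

By the ratio test, |a_{n+1}/a_n| = [((n+1)² + 4(n+1) + 6)/(n² + 4n + 6)] · 8/11 → 8/11.
Convergence for |u − 2| · 8/11 < 1, i.e. |u − 2| < 11/8. So R = 11/8.
When u = 27/8, the terms have absolute value of order n², which does not tend to 0, so the series diverges by the divergence test.
Endpoint u = 5/8: the terms do not tend to 0, so the series diverges.

(5/8, 27/8)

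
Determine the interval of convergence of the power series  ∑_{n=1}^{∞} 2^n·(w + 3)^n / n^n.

By the Cauchy root test, |a_n|^(1/n) = 2/n → 0.
Since the n-th root of |a_n| tends to 0, the series converges for all real w; R = ∞.

(−∞, ∞)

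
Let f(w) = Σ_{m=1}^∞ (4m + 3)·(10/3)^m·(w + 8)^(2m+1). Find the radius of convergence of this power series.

R = √30/10

The ratio of consecutive coefficients is [(4(m+1) + 3)/(4m + 3)] · 10/3 → 10/3.
Writing y = (w + 8)², the series in y has radius 3/10, so |w + 8| < √(3/10) and R = √30/10.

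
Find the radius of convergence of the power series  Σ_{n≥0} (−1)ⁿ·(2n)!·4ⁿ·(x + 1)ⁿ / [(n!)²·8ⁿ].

Apply the ratio test: |a_{n+1}| / |a_n| = (2n+1)·(2n+2)/(n+1)² · 4/8, which tends to 2 as n → ∞.
The series converges when 2 · |x + 1| < 1, giving R = 1/2.

R = 1/2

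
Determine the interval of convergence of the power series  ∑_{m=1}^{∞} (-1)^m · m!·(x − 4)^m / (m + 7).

{4}

The ratio of consecutive coefficients is (m+1) · (m + 7)/((m+1) + 7) → ∞.
The ratio grows without bound, so the series diverges whenever (x − 4) ≠ 0; it converges only at x = 4. R = 0.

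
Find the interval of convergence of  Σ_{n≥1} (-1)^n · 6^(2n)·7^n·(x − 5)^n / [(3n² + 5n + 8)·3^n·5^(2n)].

By the ratio test, |a_{n+1}/a_n| = [(3n² + 5n + 8)/(3(n+1)² + 5(n+1) + 8)] · 36·7/(3·25) → 84/25.
Thus R = 1/(84/25) = 25/84.
Check x = 445/84: absolute convergence follows by limit comparison with Σ 1/n².
At x = 395/84: absolute convergence follows by limit comparison with Σ 1/n².

[395/84, 445/84]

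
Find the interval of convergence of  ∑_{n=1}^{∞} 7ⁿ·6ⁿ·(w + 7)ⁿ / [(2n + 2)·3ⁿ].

[-99/14, -97/14)

The ratio of consecutive coefficients is [(2n + 2)/(2(n+1) + 2)] · 7·6/3 → 14.
The series converges when 14 · |w + 7| < 1, giving R = 1/14.
Endpoint w = -97/14: comparison with the harmonic series Σ 1/n shows the series diverges.
At w = -99/14: an alternating series whose terms decrease to 0 in absolute value, so it converges by the Leibniz criterion.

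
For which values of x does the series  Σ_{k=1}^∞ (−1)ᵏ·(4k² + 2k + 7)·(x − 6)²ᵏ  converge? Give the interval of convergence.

(5, 7)

Apply the ratio test: |a_{k+1}| / |a_k| = (4(k+1)² + 2(k+1) + 7)/(4k² + 2k + 7), which tends to 1 as k → ∞.
Successive powers of (x − 6) differ by 2, so the series converges when |x − 6|² · 1 < 1, i.e. |x − 6| < √(1) = 1. So R = 1.
When x = 7, the terms have absolute value of order k², which does not tend to 0, so the series diverges by the divergence test.
At x = 5: the terms do not tend to 0, so the series diverges.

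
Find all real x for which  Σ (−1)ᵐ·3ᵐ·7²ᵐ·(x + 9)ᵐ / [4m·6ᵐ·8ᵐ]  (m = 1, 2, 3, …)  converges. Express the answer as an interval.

(-457/49, -425/49]

By the ratio test, |a_{m+1}/a_m| = [4m/4(m+1)] · 3·49/(6·8) → 49/16.
Thus R = 1/(49/16) = 16/49.
When x = -425/49, an alternating series whose terms decrease to 0 in absolute value, so it converges by the Leibniz criterion.
At x = -457/49: the terms are asymptotic to a nonzero constant times 1/m, so the series diverges by limit comparison with Σ 1/m.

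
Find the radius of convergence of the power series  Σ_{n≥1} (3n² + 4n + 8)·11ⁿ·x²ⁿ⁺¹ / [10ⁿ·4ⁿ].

Apply the ratio test: |a_{n+1}| / |a_n| = [(3(n+1)² + 4(n+1) + 8)/(3n² + 4n + 8)] · 11/(10·4), which tends to 11/40 as n → ∞.
Since the exponent of x increases by 2 each term, convergence requires |x|² < 40/11, hence R = 2√110/11.

R = 2√110/11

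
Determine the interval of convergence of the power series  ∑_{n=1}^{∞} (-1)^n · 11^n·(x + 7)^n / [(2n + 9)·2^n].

(-79/11, -75/11]

The ratio of consecutive coefficients is [(2n + 9)/(2(n+1) + 9)] · 11/2 → 11/2.
The series converges when 11/2 · |x + 7| < 1, giving R = 2/11.
When x = -75/11, an alternating series whose terms decrease to 0 in absolute value, so it converges by the Leibniz criterion.
Endpoint x = -79/11: the terms are asymptotic to a nonzero constant times 1/n, so the series diverges by limit comparison with Σ 1/n.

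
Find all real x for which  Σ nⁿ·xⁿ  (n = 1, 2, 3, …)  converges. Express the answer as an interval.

Applying the root test, |a_n|^(1/n) = n → ∞.
The root grows without bound, so R = 0 (convergence only at x = 0).

{0}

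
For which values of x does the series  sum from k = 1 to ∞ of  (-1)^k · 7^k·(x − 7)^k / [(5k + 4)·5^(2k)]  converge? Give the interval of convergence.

By the ratio test, |a_{k+1}/a_k| = [(5k + 4)/(5(k+1) + 4)] · 7/25 → 7/25.
The series converges when 7/25 · |x − 7| < 1, giving R = 25/7.
Check x = 74/7: the terms alternate in sign and decrease monotonically to 0 in absolute value (size ~ c/k), so the alternating series test gives convergence.
Endpoint x = 24/7: the terms behave like c/k; limit comparison with the harmonic series gives divergence.

(24/7, 74/7]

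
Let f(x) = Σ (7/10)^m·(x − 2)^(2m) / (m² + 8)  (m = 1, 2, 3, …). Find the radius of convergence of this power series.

R = √70/7

By the ratio test, |a_{m+1}/a_m| = [(m² + 8)/((m+1)² + 8)] · 7/10 → 7/10.
Writing y = (x − 2)², the series in y has radius 10/7, so |x − 2| < √(10/7) and R = √70/7.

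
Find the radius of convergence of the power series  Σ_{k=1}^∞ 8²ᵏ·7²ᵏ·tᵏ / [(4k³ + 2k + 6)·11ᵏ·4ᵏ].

Apply the ratio test: |a_{k+1}| / |a_k| = [(4k³ + 2k + 6)/(4(k+1)³ + 2(k+1) + 6)] · 64·49/(11·4), which tends to 784/11 as k → ∞.
Thus R = 1/(784/11) = 11/784.

R = 11/784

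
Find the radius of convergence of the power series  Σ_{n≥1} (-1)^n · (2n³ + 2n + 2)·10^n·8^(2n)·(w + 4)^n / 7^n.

R = 7/640

Apply the ratio test: |a_{n+1}| / |a_n| = [(2(n+1)³ + 2(n+1) + 2)/(2n³ + 2n + 2)] · 10·64/7, which tends to 640/7 as n → ∞.
The series converges when 640/7 · |w + 4| < 1, giving R = 7/640.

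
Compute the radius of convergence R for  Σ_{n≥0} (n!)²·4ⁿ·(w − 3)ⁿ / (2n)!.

Apply the ratio test: |a_{n+1}| / |a_n| = (n+1)²/[(2n+1)·(2n+2)] · 4, which tends to 1 as n → ∞.
So the series converges when |w − 3| < 1 and diverges when |w − 3| > 1; R = 1.

R = 1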